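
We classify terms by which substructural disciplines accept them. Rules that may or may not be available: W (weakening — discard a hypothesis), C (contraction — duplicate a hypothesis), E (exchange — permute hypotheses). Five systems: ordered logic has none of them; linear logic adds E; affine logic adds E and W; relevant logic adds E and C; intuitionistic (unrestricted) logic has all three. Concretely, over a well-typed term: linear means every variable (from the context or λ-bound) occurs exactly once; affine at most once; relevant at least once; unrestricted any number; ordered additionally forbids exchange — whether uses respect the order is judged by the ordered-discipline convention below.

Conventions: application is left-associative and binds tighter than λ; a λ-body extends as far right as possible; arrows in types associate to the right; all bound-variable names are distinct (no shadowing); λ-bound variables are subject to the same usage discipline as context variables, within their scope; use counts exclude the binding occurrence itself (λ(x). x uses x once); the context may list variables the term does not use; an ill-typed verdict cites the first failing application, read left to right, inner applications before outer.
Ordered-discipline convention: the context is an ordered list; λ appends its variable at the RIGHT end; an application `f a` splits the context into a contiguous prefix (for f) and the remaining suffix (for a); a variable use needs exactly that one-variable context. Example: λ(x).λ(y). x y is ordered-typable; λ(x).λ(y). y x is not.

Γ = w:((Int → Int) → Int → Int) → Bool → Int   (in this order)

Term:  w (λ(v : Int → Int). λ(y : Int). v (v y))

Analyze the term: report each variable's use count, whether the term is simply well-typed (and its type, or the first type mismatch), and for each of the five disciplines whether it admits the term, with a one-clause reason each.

use counts: w ×1, v (bound) ×2, y (bound) ×1
order of uses: w, v, v, y
typing: well-typed — term : Bool → Int
ordered: ✗ — repeated use of v ×2
linear: ✗ — repeated use of v ×2
affine: ✗ — repeated use of v ×2
relevant: ✓ — every one of w, v, y appears
unrestricted: ✓ — well-typed at Bool → Int; no restrictions here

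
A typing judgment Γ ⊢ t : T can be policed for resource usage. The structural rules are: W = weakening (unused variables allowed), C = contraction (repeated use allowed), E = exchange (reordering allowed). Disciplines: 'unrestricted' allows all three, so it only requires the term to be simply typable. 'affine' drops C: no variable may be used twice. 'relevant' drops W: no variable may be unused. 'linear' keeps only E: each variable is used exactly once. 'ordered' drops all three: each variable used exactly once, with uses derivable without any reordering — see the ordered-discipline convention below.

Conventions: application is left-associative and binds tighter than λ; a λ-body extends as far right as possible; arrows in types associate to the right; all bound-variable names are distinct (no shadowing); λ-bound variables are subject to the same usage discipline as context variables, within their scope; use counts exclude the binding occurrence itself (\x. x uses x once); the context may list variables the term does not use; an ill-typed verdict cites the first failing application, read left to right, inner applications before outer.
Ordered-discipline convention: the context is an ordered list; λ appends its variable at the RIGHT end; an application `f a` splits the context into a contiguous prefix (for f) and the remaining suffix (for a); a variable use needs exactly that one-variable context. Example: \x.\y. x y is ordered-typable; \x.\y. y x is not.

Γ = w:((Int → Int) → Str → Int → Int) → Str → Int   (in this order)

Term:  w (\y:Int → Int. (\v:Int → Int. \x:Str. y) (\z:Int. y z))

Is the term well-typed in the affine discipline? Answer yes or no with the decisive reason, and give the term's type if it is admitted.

no — needs contraction — y ×2
counts: w: 1×, y [bound]: 2×, v [bound]: 0×, x [bound]: 0×, z [bound]: 1×
order of uses: w, y, y, z
typing: ✓ — Str → Int
across the five disciplines: ordered ✗ · linear ✗ · affine ✗ · relevant ✗ · unrestricted ✓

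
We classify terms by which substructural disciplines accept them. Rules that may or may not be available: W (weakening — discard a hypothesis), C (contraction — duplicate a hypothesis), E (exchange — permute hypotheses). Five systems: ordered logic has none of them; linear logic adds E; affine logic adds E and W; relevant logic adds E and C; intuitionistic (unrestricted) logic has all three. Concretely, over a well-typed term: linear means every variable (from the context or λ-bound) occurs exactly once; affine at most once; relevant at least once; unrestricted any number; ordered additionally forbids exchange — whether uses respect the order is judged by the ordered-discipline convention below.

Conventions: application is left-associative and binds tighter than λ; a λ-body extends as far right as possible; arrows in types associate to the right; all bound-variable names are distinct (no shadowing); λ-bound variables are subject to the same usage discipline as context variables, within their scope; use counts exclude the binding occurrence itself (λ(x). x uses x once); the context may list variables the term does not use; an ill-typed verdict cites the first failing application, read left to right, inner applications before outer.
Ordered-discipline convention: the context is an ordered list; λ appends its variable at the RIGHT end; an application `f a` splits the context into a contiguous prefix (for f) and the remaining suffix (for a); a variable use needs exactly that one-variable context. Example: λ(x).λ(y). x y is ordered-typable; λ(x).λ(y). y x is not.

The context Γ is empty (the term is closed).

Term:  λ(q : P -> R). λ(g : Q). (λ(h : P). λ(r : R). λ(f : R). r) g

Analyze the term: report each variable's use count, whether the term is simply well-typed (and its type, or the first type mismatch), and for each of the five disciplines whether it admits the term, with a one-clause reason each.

counts: q (bound) ×0, g (bound) ×1, h (bound) ×0, r (bound) ×1, f (bound) ×0
uses in reading order: r, g
typing: ill-typed: an application expects P but receives Q
ordered: ✗, the type mismatch rejects it
linear: ✗, not simply typable
affine: ✗, fails simple typing
relevant: ✗, a type mismatch blocks all five
unrestricted: ✗, the type mismatch rejects it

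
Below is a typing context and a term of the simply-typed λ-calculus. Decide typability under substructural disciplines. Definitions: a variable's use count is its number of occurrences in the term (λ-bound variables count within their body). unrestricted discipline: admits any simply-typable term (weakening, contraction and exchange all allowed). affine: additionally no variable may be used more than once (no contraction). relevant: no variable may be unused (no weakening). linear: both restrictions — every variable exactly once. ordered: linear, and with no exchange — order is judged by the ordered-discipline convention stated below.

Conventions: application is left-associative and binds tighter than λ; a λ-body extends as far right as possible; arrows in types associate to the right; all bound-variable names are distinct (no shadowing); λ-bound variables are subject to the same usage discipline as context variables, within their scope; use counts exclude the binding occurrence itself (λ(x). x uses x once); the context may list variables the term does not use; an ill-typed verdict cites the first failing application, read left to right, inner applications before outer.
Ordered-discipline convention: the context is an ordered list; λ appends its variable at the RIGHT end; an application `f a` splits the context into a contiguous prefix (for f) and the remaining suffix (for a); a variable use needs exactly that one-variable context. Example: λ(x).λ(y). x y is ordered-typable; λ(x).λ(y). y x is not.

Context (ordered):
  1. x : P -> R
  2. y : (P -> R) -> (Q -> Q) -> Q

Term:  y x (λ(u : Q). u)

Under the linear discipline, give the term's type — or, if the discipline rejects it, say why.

term : Q
use counts: x ×1, y ×1, u (λ-bound) ×1
left-to-right use order: y, x, u
typing: ✓ — Q
summary: ordered ✗ · linear ✓ · affine ✓ · relevant ✓ · unrestricted ✓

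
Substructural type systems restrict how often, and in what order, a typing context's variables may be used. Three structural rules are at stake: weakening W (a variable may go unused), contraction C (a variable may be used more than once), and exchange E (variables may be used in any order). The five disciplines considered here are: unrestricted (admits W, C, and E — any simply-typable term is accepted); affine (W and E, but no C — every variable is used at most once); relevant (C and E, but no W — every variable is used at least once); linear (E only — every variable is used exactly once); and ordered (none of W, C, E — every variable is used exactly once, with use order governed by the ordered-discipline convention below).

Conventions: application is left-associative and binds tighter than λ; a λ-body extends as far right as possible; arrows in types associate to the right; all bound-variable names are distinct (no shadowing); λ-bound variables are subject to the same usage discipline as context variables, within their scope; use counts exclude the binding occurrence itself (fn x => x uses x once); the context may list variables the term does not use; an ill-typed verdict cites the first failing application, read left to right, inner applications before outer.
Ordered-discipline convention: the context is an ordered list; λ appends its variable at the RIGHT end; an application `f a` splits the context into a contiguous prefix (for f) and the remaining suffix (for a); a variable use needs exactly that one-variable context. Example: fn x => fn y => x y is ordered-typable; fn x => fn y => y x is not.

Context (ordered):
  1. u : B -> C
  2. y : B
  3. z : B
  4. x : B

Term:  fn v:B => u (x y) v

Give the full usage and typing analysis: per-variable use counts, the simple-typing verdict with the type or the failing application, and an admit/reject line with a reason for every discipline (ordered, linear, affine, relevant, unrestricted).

counts: u ×1, y ×1, z ×0, x ×1, v (bound) ×1
order of uses: u, x, y, v
typing: ill-typed: applying a non-function (B)
ordered ✗ (not simply typable)
linear ✗ (fails simple typing)
affine ✗ (a type mismatch blocks all five)
relevant ✗ (the type mismatch rejects it)
unrestricted ✗ (not simply typable)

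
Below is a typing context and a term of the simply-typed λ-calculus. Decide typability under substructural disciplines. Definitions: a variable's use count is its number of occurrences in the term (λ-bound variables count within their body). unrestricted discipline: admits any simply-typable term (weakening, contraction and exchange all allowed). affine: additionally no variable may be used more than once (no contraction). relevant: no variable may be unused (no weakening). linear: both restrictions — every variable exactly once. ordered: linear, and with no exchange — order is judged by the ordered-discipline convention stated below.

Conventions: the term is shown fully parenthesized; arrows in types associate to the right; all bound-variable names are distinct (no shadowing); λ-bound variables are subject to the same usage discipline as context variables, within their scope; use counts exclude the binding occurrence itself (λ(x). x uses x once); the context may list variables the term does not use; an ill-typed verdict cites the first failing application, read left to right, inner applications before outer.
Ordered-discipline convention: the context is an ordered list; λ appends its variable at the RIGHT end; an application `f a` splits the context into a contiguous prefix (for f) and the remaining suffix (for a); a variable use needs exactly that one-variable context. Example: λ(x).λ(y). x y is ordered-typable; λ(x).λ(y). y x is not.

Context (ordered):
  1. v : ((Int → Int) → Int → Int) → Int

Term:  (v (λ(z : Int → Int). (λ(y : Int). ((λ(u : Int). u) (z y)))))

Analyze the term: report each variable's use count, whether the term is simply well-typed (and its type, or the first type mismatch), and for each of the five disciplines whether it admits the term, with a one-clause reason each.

use counts: v: 1×, z (λ-bound): 1×, y (λ-bound): 1×, u (λ-bound): 1×
uses in reading order: v, u, z, y
typing: ✓ — Int
ordered: ✓, v, z, y, u once each; derivable with no W/C/E
linear: ✓, exactly-once usage across v, z, y, u
affine: ✓, at most one use each (v, z, y, u)
relevant: ✓, v, z, y, u: all used, weakening unneeded
unrestricted: ✓, typability at Int is all that's needed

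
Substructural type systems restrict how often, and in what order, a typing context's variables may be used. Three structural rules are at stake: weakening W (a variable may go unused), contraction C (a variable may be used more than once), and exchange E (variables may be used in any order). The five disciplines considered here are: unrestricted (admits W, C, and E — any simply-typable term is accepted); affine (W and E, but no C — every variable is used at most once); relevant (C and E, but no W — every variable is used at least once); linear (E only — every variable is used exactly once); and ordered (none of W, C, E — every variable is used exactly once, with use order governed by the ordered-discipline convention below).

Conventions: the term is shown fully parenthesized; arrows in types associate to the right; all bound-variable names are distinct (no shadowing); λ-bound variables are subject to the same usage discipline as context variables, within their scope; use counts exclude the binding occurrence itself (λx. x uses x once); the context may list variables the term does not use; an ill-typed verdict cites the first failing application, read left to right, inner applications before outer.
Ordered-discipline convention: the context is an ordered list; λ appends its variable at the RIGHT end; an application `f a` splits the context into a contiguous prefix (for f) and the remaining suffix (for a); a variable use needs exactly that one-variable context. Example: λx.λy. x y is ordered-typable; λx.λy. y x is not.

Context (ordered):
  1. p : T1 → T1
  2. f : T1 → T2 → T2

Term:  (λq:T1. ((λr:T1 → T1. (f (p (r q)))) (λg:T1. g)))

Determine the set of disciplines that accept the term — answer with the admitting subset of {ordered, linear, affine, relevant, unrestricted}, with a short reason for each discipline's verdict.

accepted by: linear, affine, relevant, unrestricted
use counts: p: 1, f: 1, q [bound]: 1, r [bound]: 1, g [bound]: 1
use order (left to right): f, p, r, q, g
typing: the term checks, with type T1 → T2 → T2
ordered: ✗, needs exchange: uses follow f, p, r, q, g
linear: ✓, p, f, q, r, g: one use apiece
affine: ✓, no duplicate uses among p, f, q, r, g
relevant: ✓, every one of p, f, q, r, g appears
unrestricted: ✓, type-checks (T1 → T2 → T2) and nothing is barred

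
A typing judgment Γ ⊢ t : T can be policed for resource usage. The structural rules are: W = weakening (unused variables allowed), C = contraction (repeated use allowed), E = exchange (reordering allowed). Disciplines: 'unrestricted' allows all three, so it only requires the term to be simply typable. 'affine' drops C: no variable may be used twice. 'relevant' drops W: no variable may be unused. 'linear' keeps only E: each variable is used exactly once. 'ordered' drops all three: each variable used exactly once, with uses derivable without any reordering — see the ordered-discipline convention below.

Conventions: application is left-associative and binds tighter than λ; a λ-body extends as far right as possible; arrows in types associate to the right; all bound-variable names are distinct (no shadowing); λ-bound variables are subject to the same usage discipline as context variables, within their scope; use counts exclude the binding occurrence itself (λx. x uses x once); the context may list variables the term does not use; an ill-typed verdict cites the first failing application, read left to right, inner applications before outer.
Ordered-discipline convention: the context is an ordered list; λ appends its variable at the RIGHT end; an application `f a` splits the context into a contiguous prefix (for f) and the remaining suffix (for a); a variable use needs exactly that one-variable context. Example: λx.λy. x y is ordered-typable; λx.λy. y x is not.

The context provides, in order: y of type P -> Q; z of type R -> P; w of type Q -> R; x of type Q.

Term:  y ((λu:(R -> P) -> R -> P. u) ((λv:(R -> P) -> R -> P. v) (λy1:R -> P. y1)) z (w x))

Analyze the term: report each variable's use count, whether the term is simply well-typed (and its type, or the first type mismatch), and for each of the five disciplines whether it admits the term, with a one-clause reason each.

use counts: y: 1, z: 1, w: 1, x: 1, u (bound): 1, v (bound): 1, y1 (bound): 1
uses in reading order: y, u, v, y1, z, w, x
typing: well-typed — term : Q
ordered ✓ (single-use (y, z, w, x, u, v, y1), ordered derivation ok)
linear ✓ (single use per variable (y, z, w, x, u, v, y1))
affine ✓ (no duplicate uses among y, z, w, x, u, v, y1)
relevant ✓ (at least one use each (y, z, w, x, u, v, y1))
unrestricted ✓ (type-checks (Q) and nothing is barred)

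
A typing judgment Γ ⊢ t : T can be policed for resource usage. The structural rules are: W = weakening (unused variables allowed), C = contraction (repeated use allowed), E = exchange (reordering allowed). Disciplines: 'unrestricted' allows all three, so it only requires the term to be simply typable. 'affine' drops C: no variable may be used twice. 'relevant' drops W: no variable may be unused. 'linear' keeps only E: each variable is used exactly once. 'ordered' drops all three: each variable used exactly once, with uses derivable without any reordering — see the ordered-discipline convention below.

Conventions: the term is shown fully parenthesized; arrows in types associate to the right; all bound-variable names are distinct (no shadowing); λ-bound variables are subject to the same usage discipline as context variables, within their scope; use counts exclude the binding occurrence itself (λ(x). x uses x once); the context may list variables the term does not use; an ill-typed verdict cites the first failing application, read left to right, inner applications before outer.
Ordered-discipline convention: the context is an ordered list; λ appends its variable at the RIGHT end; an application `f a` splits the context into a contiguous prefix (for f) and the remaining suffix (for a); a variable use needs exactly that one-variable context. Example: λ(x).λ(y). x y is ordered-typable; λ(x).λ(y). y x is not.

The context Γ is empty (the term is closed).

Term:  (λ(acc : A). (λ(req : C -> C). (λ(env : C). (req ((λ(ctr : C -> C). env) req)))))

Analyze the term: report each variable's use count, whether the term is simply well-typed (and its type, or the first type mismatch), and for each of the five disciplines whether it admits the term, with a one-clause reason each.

usage: acc [bound]: 0, req [bound]: 2, env [bound]: 1, ctr [bound]: 0
uses in reading order: req, env, req
typing: the term checks, with type A -> (C -> C) -> C -> C
ordered ✗ (repeated use of req ×2; unused: acc, ctr — weakening required)
linear ✗ (repeated use of req ×2; unused: acc, ctr — weakening required)
affine ✗ (repeated use of req ×2)
relevant ✗ (unused: acc, ctr — weakening required)
unrestricted ✓ (type-checks (A -> (C -> C) -> C -> C) and nothing is barred)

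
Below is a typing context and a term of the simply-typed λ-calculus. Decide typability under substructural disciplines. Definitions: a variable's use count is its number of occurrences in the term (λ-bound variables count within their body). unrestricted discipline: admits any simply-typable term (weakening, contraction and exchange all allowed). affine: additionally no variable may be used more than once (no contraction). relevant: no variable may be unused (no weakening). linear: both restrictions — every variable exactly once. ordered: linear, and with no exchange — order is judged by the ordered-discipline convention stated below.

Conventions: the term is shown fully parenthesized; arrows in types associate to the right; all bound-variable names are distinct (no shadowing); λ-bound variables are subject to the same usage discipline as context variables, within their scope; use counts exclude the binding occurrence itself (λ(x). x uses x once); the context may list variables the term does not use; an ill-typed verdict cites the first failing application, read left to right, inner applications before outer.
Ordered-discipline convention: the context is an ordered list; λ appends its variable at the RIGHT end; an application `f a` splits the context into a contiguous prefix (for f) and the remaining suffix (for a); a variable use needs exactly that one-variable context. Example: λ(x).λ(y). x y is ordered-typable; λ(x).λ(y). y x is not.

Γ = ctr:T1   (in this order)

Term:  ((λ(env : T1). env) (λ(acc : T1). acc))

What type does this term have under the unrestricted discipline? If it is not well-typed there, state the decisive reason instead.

not well-typed under unrestricted — fails simple typing
counts: ctr ×0, env [bound] ×1, acc [bound] ×1
left-to-right use order: env, acc
typing: ill-typed: an application expects T1 but receives T1 -> T1
all disciplines: ordered ✗ · linear ✗ · affine ✗ · relevant ✗ · unrestricted ✗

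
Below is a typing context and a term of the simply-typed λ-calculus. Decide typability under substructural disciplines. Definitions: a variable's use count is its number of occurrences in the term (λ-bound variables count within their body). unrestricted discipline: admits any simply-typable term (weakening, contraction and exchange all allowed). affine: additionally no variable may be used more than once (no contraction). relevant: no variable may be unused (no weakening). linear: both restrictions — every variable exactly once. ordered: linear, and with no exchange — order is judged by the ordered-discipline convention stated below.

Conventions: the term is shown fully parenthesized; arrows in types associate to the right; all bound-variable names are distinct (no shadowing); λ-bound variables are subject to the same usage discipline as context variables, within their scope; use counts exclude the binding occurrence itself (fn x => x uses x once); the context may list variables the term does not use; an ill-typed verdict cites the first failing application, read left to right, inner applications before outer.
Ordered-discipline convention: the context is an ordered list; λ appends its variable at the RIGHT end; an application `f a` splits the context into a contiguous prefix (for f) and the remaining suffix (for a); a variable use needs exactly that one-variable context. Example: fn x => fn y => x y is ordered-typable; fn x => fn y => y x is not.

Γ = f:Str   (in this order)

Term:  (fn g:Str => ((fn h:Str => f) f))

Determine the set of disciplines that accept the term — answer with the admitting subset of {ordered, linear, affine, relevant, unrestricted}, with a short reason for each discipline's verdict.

admitting disciplines: unrestricted
usage: f: 2×, g [bound]: 0×, h [bound]: 0×
uses in reading order: f, f
typing: well-typed — term : Str -> Str
ordered: ✗, uses contraction: f ×2; needs weakening: g, h unused
linear: ✗, uses contraction: f ×2; needs weakening: g, h unused
affine: ✗, uses contraction: f ×2
relevant: ✗, needs weakening: g, h unused
unrestricted: ✓, type-checks (Str -> Str) and nothing is barred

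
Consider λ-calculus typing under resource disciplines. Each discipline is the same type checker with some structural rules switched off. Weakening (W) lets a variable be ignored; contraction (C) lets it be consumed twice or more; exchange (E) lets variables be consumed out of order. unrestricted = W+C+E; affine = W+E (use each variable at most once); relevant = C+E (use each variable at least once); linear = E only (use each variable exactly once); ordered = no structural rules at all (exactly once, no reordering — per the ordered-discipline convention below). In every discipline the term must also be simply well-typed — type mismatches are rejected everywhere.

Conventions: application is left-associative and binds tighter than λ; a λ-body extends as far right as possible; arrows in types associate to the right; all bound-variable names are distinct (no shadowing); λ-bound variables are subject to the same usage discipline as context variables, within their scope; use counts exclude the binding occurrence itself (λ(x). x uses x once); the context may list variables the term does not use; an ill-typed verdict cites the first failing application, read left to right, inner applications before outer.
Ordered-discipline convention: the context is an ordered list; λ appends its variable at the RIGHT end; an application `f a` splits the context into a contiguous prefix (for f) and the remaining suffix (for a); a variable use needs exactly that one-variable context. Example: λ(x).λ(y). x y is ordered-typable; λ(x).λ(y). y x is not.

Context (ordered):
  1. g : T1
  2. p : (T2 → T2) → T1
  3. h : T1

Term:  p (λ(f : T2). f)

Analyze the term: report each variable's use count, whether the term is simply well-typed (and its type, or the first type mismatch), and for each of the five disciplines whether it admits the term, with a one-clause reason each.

usage: g=0, p=1, h=0, f (λ-bound)=1
left-to-right use order: p, f
typing: the term checks, with type T1
ordered ✗ (needs weakening: g, h unused)
linear ✗ (needs weakening: g, h unused)
affine ✓ (at most one use each (g, p, h, f))
relevant ✗ (needs weakening: g, h unused)
unrestricted ✓ (typability at T1 is all that's needed)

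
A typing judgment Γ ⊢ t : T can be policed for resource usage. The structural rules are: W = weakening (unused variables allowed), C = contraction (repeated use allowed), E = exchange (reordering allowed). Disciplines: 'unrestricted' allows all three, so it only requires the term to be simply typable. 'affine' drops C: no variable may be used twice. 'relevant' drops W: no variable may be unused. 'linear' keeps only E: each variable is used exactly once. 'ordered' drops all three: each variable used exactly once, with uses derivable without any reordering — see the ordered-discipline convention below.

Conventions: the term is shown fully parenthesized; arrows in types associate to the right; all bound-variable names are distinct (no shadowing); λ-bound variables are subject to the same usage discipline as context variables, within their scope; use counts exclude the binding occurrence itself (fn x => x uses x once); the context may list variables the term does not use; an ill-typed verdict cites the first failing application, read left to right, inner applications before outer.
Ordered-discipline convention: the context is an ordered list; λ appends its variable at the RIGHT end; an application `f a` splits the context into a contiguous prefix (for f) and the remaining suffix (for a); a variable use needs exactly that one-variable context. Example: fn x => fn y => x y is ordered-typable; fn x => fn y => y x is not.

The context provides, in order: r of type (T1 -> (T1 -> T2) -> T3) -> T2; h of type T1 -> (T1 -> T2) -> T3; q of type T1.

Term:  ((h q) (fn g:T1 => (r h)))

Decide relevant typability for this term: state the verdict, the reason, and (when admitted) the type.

no — g left unused
variable uses: r=1; h=2; q=1; g (bound)=0
use order (left to right): h, q, r, h
typing: well-typed at T3
across the five disciplines: ordered ✗; linear ✗; affine ✗; relevant ✗; unrestricted ✓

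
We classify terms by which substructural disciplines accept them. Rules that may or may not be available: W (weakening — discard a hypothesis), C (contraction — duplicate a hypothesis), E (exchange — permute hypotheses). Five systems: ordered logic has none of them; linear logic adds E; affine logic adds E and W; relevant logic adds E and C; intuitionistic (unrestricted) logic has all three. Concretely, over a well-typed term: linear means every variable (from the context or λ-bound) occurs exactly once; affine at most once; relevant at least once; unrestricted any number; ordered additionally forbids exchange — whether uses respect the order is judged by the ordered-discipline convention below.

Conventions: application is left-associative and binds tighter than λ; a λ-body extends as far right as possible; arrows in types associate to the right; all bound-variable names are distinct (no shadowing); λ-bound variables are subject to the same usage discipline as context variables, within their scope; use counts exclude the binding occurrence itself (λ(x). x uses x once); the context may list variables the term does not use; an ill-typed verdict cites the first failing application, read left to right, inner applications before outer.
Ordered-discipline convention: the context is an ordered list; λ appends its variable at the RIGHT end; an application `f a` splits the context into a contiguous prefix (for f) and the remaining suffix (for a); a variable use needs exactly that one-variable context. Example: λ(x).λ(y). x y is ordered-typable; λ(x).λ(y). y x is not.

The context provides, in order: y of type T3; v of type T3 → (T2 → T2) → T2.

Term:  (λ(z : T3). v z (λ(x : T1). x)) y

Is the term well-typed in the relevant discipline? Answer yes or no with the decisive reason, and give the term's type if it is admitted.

no — fails simple typing
counts: y: 1×; v: 1×; z (λ-bound): 1×; x (λ-bound): 1×
left-to-right use order: v, z, x, y
typing: ill-typed: an application expects T2 → T2 but receives T1 → T1
per-discipline verdicts: ordered ✗; linear ✗; affine ✗; relevant ✗; unrestricted ✗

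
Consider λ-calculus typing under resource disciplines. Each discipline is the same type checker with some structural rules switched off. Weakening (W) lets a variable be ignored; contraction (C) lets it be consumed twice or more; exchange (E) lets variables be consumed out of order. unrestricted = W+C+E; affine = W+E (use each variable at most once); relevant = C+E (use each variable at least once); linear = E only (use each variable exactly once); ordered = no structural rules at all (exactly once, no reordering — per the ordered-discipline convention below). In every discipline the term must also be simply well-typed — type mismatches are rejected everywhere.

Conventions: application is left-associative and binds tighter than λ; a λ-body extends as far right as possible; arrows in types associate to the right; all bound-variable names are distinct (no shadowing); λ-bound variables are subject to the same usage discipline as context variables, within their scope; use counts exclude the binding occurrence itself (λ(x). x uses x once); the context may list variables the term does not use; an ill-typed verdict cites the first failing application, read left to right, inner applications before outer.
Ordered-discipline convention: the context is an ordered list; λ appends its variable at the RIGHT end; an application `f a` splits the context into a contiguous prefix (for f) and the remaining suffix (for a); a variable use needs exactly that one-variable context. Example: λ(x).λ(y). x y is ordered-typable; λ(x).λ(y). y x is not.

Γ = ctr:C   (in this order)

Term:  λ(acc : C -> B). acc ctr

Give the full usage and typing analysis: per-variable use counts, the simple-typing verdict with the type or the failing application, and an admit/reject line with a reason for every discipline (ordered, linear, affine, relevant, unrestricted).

variable uses: ctr=1; acc (bound)=1
use order (left to right): acc, ctr
typing: the term checks, with type (C -> B) -> B
ordered: ✗ — no contiguous prefix/suffix split fits acc, ctr
linear: ✓ — each of ctr, acc used exactly once
affine: ✓ — at most one use each (ctr, acc)
relevant: ✓ — at least one use each (ctr, acc)
unrestricted: ✓ — type-checks ((C -> B) -> B) and nothing is barred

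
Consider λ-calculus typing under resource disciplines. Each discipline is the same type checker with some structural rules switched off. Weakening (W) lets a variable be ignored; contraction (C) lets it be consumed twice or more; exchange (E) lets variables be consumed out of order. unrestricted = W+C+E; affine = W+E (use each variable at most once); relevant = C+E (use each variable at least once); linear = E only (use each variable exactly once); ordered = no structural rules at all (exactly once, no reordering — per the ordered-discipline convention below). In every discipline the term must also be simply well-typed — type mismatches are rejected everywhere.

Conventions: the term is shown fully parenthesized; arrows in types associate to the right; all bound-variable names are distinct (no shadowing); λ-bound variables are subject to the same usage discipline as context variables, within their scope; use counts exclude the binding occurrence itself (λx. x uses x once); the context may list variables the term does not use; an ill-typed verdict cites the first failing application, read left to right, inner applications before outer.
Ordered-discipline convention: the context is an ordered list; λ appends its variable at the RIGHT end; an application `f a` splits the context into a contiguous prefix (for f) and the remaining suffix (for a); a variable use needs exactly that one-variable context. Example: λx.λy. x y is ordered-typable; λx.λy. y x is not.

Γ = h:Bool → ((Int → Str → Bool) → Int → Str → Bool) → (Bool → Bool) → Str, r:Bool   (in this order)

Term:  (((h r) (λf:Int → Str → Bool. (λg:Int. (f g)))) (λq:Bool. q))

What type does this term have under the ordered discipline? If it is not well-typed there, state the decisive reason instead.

term : Str
usage: h: 1, r: 1, f [bound]: 1, g [bound]: 1, q [bound]: 1
use order (left to right): h, r, f, g, q
typing: well-typed at Str
all disciplines: ordered ✓ | linear ✓ | affine ✓ | relevant ✓ | unrestricted ✓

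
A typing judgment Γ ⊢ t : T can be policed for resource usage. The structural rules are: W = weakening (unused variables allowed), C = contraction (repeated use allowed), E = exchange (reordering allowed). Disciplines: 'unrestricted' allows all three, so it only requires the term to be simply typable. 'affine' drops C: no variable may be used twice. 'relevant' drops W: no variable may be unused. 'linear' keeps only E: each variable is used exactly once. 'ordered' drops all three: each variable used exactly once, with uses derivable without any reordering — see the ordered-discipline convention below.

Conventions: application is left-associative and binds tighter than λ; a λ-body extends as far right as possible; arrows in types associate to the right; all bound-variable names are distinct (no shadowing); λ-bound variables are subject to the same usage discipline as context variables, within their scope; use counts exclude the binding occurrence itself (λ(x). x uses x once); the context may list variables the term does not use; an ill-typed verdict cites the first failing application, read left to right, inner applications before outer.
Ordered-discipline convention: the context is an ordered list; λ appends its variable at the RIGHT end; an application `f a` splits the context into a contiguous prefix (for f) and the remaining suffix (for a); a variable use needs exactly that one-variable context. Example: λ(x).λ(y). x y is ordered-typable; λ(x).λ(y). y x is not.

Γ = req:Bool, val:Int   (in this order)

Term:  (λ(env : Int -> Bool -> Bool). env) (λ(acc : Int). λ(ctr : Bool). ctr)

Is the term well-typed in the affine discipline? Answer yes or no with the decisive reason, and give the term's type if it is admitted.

yes — req, val, env, acc, ctr: no repeats, contraction unneeded; term : Int -> Bool -> Bool
counts: req=0, val=0, env (bound)=1, acc (bound)=0, ctr (bound)=1
order of uses: env, ctr
typing: well-typed at Int -> Bool -> Bool
across the five disciplines: ordered ✗, linear ✗, affine ✓, relevant ✗, unrestricted ✓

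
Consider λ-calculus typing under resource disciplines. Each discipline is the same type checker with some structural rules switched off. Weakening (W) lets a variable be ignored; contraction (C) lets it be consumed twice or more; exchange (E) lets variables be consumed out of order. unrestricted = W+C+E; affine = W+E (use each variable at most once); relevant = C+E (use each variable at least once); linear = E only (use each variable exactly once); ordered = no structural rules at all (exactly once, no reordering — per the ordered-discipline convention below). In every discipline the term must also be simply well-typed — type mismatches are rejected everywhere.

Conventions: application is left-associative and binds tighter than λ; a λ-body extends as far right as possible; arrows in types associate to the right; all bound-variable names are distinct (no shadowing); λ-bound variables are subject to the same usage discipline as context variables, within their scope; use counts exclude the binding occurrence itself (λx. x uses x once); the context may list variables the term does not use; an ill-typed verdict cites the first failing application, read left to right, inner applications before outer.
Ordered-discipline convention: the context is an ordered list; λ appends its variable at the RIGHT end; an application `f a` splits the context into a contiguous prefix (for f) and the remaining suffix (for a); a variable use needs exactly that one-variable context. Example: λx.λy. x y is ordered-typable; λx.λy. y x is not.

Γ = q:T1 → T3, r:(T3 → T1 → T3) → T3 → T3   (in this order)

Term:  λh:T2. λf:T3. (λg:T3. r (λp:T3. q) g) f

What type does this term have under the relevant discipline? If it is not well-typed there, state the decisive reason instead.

not well-typed under relevant — unused: h, p — weakening required
variable uses: q=1, r=1, h [bound]=0, f [bound]=1, g [bound]=1, p [bound]=0
order of uses: r, q, g, f
typing: the term checks, with type T2 → T3 → T3
per-discipline verdicts: ordered ✗; linear ✗; affine ✓; relevant ✗; unrestricted ✓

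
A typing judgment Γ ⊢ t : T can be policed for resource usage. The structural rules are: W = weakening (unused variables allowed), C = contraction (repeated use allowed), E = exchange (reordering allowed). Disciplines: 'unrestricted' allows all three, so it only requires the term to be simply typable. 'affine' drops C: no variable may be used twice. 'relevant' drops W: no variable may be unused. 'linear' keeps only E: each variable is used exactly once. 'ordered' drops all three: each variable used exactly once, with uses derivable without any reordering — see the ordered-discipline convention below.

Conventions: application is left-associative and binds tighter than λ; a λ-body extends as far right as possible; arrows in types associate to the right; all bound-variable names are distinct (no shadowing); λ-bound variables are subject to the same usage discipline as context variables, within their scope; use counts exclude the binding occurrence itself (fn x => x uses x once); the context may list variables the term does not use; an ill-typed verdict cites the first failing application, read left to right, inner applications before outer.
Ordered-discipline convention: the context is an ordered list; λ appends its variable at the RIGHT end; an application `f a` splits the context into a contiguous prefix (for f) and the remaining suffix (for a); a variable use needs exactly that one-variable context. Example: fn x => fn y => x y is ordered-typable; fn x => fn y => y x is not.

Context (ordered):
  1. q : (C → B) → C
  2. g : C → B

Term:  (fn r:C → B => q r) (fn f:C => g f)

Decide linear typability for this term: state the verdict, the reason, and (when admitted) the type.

yes — q, g, r, f: one use apiece; term : C
counts: q=1; g=1; r (λ-bound)=1; f (λ-bound)=1
use order (left to right): q, r, g, f
typing: ✓ — C
per-discipline verdicts: ordered ✓ | linear ✓ | affine ✓ | relevant ✓ | unrestricted ✓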